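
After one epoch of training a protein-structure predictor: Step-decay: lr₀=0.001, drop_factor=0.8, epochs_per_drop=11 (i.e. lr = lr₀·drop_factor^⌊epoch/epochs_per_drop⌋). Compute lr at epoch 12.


n_drops = ⌊12/11⌋ = 1
lr = 0.001·0.8^1 = 0.001·0.8 = 0.0008

0.0008


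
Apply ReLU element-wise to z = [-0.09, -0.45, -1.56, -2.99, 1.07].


ReLU(-0.09) = max(0, -0.09) = 0.0
ReLU(-0.45) = max(0, -0.45) = 0.0
ReLU(-1.56) = max(0, -1.56) = 0.0
ReLU(-2.99) = max(0, -2.99) = 0.0
ReLU(1.07) = max(0, 1.07) = 1.07
result = [0.0, 0.0, 0.0, 0.0, 1.07]

[0.0, 0.0, 0.0, 0.0, 1.07]


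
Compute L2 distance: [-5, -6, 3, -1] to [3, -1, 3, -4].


d = √((-5-3)² + (-6+ 1)² + (3-3)² + (-1+ 4)²)
  = √(64 + 25 + 0 + 9)
  = √98 = 9.8995

9.8995


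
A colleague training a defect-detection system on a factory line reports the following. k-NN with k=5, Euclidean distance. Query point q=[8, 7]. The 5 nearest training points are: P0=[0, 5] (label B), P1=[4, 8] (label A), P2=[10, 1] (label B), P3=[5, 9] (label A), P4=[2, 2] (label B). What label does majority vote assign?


d(q,P0) = 8.2462  (label B)
d(q,P1) = 4.1231  (label A)
d(q,P2) = 6.3246  (label B)
d(q,P3) = 3.6056  (label A)
d(q,P4) = 7.8102  (label B)
Votes: A=2, B=3
Majority → B

B


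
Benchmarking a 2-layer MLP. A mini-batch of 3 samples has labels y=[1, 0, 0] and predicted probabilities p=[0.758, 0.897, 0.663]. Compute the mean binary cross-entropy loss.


L[0] = -ln(0.758) = 0.2771
L[1] = -ln(1-0.897) = -ln(0.103) = 2.273
L[2] = -ln(1-0.663) = -ln(0.337) = 1.0877
mean = (0.2771 + 2.273 + 1.0877)/3 = 1.2126

1.2126


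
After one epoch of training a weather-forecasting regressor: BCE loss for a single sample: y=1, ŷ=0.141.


BCE = -[y·ln(p) + (1-y)·ln(1-p)]
= -1·ln(0.141) - 0
= -ln(0.141) = 1.959

1.959


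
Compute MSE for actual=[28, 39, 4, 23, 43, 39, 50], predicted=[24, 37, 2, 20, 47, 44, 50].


Squared errors: (28-24)²=16, (39-37)²=4, (4-2)²=4, (23-20)²=9, (43-47)²=16, (39-44)²=25, (50-50)²=0
Sum = 74
MSE = 74/7 = 74/7

74/7


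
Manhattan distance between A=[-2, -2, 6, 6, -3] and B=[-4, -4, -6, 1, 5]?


d = |-2+ 4| + |-2+ 4| + |6+ 6| + |6-1| + |-3-5|
  = 2 + 2 + 12 + 5 + 8
  = 29

29


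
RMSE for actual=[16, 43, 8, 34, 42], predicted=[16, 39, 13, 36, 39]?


MSE = 54/5 = 10.8
RMSE = √(54/5) = 3.2863

3.2863


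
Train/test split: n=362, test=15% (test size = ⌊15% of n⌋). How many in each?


Test = ⌊362·15/100⌋ = 54
Train = 362 - 54 = 308

Train: 308, Test: 54


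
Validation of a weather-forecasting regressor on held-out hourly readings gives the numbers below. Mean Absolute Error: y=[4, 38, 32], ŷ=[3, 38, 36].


Absolute errors: |4-3|=1, |38-38|=0, |32-36|=4
Sum = 5
MAE = 5/3 = 5/3

5/3


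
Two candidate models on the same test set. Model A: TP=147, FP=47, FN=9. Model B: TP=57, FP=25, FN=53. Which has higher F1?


Model A: P=147/194=0.7577, R=147/156=0.9423, F1=2PR/(P+R)=2TP/(2TP+FP+FN)=294/350=0.84
Model B: P=57/82=0.6951, R=57/110=0.5182, F1=2PR/(P+R)=2TP/(2TP+FP+FN)=114/192=0.5938
0.84 > 0.5938 → Model A

Model A


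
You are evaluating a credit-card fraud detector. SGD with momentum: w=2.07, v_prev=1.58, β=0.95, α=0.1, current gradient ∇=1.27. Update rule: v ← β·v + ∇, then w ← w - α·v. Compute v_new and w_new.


v_new = 0.95·1.58 + 1.27 = 1.501 + 1.27 = 2.771
w_new = 2.07 - 0.1·2.771 = 2.07 - 0.2771 = 1.7929

v_new=2.771, w_new=1.7929


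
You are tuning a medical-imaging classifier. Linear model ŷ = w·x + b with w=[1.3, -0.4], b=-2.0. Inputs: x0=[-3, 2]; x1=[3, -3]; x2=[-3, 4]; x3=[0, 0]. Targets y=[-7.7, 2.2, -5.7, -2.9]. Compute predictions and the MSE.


ŷ0 = (1.3)·(-3) + (-0.4)·(2) - 2.0 = -6.7
ŷ1 = (1.3)·(3) + (-0.4)·(-3) - 2.0 = 3.1
ŷ2 = (1.3)·(-3) + (-0.4)·(4) - 2.0 = -7.5
ŷ3 = (1.3)·(0) + (-0.4)·(0) - 2.0 = -2.0
errors² = [1.0, 0.81, 3.24, 0.81]
MSE = 5.8600/4 = 1.465

1.465


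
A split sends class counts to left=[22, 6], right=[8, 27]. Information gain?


Parent = [30, 33], H_parent = 0.9984
H_left = 0.7496 (n=28), H_right = 0.7755 (n=35)
H_children = (28/63)·0.7496 + (35/63)·0.7755 = 0.764
IG = 0.9984 - 0.764 = 0.2344

0.2344


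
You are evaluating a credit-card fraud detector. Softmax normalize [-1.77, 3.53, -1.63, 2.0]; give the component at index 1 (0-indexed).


Exponentials: e^-1.77=0.1703, e^3.53=34.124, e^-1.63=0.1959, e^2.0=7.3891
Sum = 41.8793
Softmax = [0.0041, 0.8148, 0.0047, 0.1764]
p[1] = 34.124/41.8793 = 0.8148

0.8148


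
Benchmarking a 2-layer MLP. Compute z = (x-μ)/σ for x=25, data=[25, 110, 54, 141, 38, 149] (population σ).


μ = 86.1667, σ = 49.3606
z = (25 - 86.1667)/49.3606 = -1.2392

-1.2392


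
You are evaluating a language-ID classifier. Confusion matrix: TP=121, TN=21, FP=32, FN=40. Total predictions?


Total = TP + TN + FP + FN
= 121 + 21 + 32 + 40
= 214
(Predicted positive: 153, predicted negative: 61)

214


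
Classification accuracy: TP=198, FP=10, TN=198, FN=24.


Accuracy = (TP+TN)/(TP+TN+FP+FN)
= (198+198)/(430)
= 396/430 = 92.09%

92.09%


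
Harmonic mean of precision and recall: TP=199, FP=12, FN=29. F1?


Precision = 199/211 = 0.9431
Recall = 199/228 = 0.8728
F1 = 2·P·R/(P+R) = 2·TP/(2·TP+FP+FN) = 398/(398+12+29) = 398/439 = 0.9066

0.9066


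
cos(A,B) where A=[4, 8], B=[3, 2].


A·B = 4·3 + 8·2 = 28
‖A‖ = √80 = 8.9443, ‖B‖ = √13 = 3.6056
cos = 28/(√80·√13) = 28/√1040 = 0.8682

0.8682


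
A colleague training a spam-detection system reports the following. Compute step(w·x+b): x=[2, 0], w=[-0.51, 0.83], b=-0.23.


z = (2)·(-0.51) + (0)·(0.83) - 0.23
  = -1.25
step(z) = 0 (z<0)

0


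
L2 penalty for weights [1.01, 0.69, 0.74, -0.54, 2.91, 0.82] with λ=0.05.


‖w‖₂² = (1.01)² + (0.69)² + (0.74)² + (-0.54)² + (2.91)² + (0.82)²
     = 1.0201 + 0.4761 + 0.5476 + 0.2916 + 8.4681 + 0.6724
     = 11.4759
λ·‖w‖₂² = 0.05·11.4759 = 0.573795

0.573795


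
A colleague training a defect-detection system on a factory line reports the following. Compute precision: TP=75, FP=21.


Precision = TP/(TP+FP)
= 75/(75+21)
= 75/96 = 78.12%

78.12%


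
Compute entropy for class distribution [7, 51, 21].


Probabilities: [7/79, 51/79, 21/79] ≈ [0.0886, 0.6456, 0.2658]
H = -((7/79)·log₂(7/79) + (51/79)·log₂(51/79) + (21/79)·log₂(21/79))
  = 1.2255 bits

1.2255 bits


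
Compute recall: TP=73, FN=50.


Recall = TP/(TP+FN)
= 73/(73+50)
= 73/123 = 59.35%

59.35%


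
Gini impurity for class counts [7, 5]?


Probabilities: [7/12, 5/12] ≈ [0.5833, 0.4167]
Σpᵢ² = (49 + 25)/12² = 74/144
Gini = 1 - Σpᵢ² = 1 - 74/144 = 0.4861

0.4861


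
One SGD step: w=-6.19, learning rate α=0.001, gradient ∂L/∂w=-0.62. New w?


w_new = w - α·∇
= -6.19 - 0.001·-0.62
= -6.19 + 0.00062
= -6.18938

-6.18938


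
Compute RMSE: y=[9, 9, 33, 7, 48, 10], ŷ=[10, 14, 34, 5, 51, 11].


MSE = 41/6 = 6.8333
RMSE = √(41/6) = 2.6141

2.6141


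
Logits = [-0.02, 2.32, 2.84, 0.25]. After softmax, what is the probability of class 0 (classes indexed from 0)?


Exponentials: e^-0.02=0.9802, e^2.32=10.1757, e^2.84=17.1158, e^0.25=1.284
Sum = 29.5557
Softmax = [0.0332, 0.3443, 0.5791, 0.0434]
p[0] = 0.9802/29.5557 = 0.0332

0.0332


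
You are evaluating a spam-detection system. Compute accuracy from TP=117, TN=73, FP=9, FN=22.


Accuracy = (TP+TN)/(TP+TN+FP+FN)
= (117+73)/(221)
= 190/221 = 85.97%

85.97%


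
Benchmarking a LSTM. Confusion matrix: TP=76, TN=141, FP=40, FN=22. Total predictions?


Total = TP + TN + FP + FN
= 76 + 141 + 40 + 22
= 279
(Predicted positive: 116, predicted negative: 163)

279


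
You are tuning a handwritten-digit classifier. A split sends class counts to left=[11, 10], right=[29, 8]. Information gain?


Parent = [40, 18], H_parent = 0.8936
H_left = 0.9984 (n=21), H_right = 0.7532 (n=37)
H_children = (21/58)·0.9984 + (37/58)·0.7532 = 0.842
IG = 0.8936 - 0.842 = 0.0516

0.0516


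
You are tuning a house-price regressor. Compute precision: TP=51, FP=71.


Precision = TP/(TP+FP)
= 51/(51+71)
= 51/122 = 41.8%

41.8%


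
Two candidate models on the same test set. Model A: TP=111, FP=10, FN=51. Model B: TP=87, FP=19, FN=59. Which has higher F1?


Model A: P=111/121=0.9174, R=111/162=0.6852, F1=2PR/(P+R)=2TP/(2TP+FP+FN)=222/283=0.7845
Model B: P=87/106=0.8208, R=87/146=0.5959, F1=2PR/(P+R)=2TP/(2TP+FP+FN)=174/252=0.6905
0.7845 > 0.6905 → Model A

Model A


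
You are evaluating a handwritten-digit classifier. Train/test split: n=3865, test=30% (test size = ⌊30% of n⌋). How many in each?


Test = ⌊3865·30/100⌋ = 1159
Train = 3865 - 1159 = 2706

Train: 2706, Test: 1159


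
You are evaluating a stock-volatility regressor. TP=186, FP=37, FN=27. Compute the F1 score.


Precision = 186/223 = 0.8341
Recall = 186/213 = 0.8732
F1 = 2·P·R/(P+R) = 2·TP/(2·TP+FP+FN) = 372/(372+37+27) = 372/436 = 0.8532

0.8532


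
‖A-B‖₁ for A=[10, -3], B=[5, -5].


d = |10-5| + |-3+ 5|
  = 5 + 2
  = 7

7


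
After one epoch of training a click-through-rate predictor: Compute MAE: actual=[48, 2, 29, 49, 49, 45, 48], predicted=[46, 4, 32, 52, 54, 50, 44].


Absolute errors: |48-46|=2, |2-4|=2, |29-32|=3, |49-52|=3, |49-54|=5, |45-50|=5, |48-44|=4
Sum = 24
MAE = 24/7 = 24/7

24/7


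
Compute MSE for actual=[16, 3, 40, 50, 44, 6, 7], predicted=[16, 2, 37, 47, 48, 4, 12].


Squared errors: (16-16)²=0, (3-2)²=1, (40-37)²=9, (50-47)²=9, (44-48)²=16, (6-4)²=4, (7-12)²=25
Sum = 64
MSE = 64/7 = 64/7

64/7


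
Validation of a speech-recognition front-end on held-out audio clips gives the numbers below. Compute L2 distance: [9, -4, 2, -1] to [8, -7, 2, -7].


d = √((9-8)² + (-4+ 7)² + (2-2)² + (-1+ 7)²)
  = √(1 + 9 + 0 + 36)
  = √46 = 6.7823

6.7823


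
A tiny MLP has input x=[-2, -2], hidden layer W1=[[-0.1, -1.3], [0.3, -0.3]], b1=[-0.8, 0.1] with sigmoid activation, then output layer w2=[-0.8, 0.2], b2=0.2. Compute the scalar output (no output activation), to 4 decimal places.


z1[0] = (-0.1)·(-2) + (-1.3)·(-2) - 0.8 = 2.0
z1[1] = (0.3)·(-2) + (-0.3)·(-2) + 0.1 = 0.1
h = sigmoid(z1) = [0.8808, 0.525]
output = (-0.8)·(0.8808) + (0.2)·(0.525) + 0.2 = -0.3996

-0.3996


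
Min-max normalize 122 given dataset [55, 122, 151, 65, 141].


min=55, max=151
(122-55)/(151-55) = 67/96 = 0.6979

0.6979


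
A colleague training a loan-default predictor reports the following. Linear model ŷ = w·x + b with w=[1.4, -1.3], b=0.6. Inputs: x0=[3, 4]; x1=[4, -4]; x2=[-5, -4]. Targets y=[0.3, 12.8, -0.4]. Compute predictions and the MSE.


ŷ0 = (1.4)·(3) + (-1.3)·(4) + 0.6 = -0.4
ŷ1 = (1.4)·(4) + (-1.3)·(-4) + 0.6 = 11.4
ŷ2 = (1.4)·(-5) + (-1.3)·(-4) + 0.6 = -1.2
errors² = [0.49, 1.96, 0.64]
MSE = 3.0900/3 = 1.03

1.03


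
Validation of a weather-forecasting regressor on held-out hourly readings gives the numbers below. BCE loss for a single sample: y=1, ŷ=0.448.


BCE = -[y·ln(p) + (1-y)·ln(1-p)]
= -1·ln(0.448) - 0
= -ln(0.448) = 0.803

0.803


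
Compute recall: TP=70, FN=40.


Recall = TP/(TP+FN)
= 70/(70+40)
= 70/110 = 63.64%

63.64%


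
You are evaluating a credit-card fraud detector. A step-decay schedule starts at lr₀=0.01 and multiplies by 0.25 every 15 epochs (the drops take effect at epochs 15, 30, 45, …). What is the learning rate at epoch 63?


n_drops = ⌊63/15⌋ = 4
lr = 0.01·0.25^4 = 0.01·0.00390625 = 0.0000390625

0.0000390625


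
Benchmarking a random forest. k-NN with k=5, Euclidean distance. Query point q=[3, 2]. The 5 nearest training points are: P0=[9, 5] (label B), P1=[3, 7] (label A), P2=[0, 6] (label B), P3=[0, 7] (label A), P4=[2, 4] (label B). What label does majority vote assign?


d(q,P0) = 6.7082  (label B)
d(q,P1) = 5.0  (label A)
d(q,P2) = 5.0  (label B)
d(q,P3) = 5.831  (label A)
d(q,P4) = 2.2361  (label B)
Votes: A=2, B=3
Majority → B

B


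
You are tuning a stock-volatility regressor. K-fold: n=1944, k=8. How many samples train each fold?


Fold size = 1944/8 = 243
Training per fold = 1944 - 243 = 1701

1701


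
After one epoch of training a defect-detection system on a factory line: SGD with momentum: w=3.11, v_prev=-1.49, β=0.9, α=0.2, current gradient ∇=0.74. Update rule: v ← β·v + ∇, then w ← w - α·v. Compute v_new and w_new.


v_new = 0.9·-1.49 + 0.74 = -1.341 + 0.74 = -0.601
w_new = 3.11 - 0.2·-0.601 = 3.11 + 0.1202 = 3.2302

v_new=-0.601, w_new=3.2302


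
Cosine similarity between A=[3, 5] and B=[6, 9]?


A·B = 3·6 + 5·9 = 63
‖A‖ = √34 = 5.831, ‖B‖ = √117 = 10.8167
cos = 63/(√34·√117) = 63/√3978 = 0.9989

0.9989


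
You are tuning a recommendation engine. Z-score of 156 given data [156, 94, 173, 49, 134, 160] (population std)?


μ = 127.6667, σ = 43.3308
z = (156 - 127.6667)/43.3308 = 0.6539

0.6539


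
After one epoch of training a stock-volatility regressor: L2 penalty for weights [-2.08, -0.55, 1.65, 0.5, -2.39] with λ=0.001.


‖w‖₂² = (-2.08)² + (-0.55)² + (1.65)² + (0.5)² + (-2.39)²
     = 4.3264 + 0.3025 + 2.7225 + 0.25 + 5.7121
     = 13.3135
λ·‖w‖₂² = 0.001·13.3135 = 0.013313

0.013313


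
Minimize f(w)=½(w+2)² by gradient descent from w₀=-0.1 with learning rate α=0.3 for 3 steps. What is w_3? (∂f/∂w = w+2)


step 1: grad = -0.1+2 = 1.9; w = -0.1 - 0.3·(1.9) = -0.67
step 2: grad = -0.67+2 = 1.33; w = -0.67 - 0.3·(1.33) = -1.069
step 3: grad = -1.069+2 = 0.931; w = -1.069 - 0.3·(0.931) = -1.3483

-1.3483


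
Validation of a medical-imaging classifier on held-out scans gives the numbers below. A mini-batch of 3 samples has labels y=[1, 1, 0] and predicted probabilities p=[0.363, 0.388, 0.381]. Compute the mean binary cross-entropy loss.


L[0] = -ln(0.363) = 1.0134
L[1] = -ln(0.388) = 0.9467
L[2] = -ln(1-0.381) = -ln(0.619) = 0.4797
mean = (1.0134 + 0.9467 + 0.4797)/3 = 0.8133

0.8133


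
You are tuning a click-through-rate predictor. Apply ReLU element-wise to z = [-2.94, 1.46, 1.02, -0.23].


ReLU(-2.94) = max(0, -2.94) = 0.0
ReLU(1.46) = max(0, 1.46) = 1.46
ReLU(1.02) = max(0, 1.02) = 1.02
ReLU(-0.23) = max(0, -0.23) = 0.0
result = [0.0, 1.46, 1.02, 0.0]

[0.0, 1.46, 1.02, 0.0]


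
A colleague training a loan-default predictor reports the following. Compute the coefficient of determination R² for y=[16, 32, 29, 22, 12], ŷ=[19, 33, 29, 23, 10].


ȳ = 22.2
SS_res = Σ(y-ŷ)² = 15
SS_tot = Σ(y-ȳ)² = 284.8
R² = 1 - SS_res/SS_tot = 1 - 0.0527 = 0.9473

0.9473


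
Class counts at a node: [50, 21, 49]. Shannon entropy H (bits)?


Probabilities: [50/120, 21/120, 49/120] ≈ [0.4167, 0.175, 0.4083]
H = -((50/120)·log₂(50/120) + (21/120)·log₂(21/120) + (49/120)·log₂(49/120))
  = 1.494 bits

1.494 bits


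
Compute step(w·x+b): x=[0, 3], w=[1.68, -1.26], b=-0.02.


z = (0)·(1.68) + (3)·(-1.26) - 0.02
  = -3.8
step(z) = 0 (z<0)

0


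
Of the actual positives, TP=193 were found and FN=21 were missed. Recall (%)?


Recall = TP/(TP+FN)
= 193/(193+21)
= 193/214 = 90.19%

90.19%


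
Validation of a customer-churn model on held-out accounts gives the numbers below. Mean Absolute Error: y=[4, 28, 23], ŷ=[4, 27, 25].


Absolute errors: |4-4|=0, |28-27|=1, |23-25|=2
Sum = 3
MAE = 3/3 = 1

1


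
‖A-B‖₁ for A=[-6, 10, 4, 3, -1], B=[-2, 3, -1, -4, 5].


d = |-6+ 2| + |10-3| + |4+ 1| + |3+ 4| + |-1-5|
  = 4 + 7 + 5 + 7 + 6
  = 29

29


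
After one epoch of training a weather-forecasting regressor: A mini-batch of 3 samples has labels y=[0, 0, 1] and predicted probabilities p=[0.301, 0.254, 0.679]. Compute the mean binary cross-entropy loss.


L[0] = -ln(1-0.301) = -ln(0.699) = 0.3581
L[1] = -ln(1-0.254) = -ln(0.746) = 0.293
L[2] = -ln(0.679) = 0.3871
mean = (0.3581 + 0.293 + 0.3871)/3 = 0.3461

0.3461


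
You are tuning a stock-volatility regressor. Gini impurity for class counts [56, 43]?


Probabilities: [56/99, 43/99] ≈ [0.5657, 0.4343]
Σpᵢ² = (3136 + 1849)/99² = 4985/9801
Gini = 1 - Σpᵢ² = 1 - 4985/9801 = 0.4914

0.4914


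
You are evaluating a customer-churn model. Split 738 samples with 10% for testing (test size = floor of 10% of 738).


Test = ⌊738·10/100⌋ = 73
Train = 738 - 73 = 665

Train: 665, Test: 73


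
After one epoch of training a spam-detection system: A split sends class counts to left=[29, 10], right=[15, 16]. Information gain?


Parent = [44, 26], H_parent = 0.9518
H_left = 0.8213 (n=39), H_right = 0.9992 (n=31)
H_children = (39/70)·0.8213 + (31/70)·0.9992 = 0.9001
IG = 0.9518 - 0.9001 = 0.0517

0.0517


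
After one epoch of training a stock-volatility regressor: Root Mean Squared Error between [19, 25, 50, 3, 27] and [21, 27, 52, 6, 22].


MSE = 46/5 = 9.2
RMSE = √(46/5) = 3.0332

3.0332


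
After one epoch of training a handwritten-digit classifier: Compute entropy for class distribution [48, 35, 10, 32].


Probabilities: [48/125, 35/125, 10/125, 32/125] ≈ [0.384, 0.28, 0.08, 0.256]
H = -((48/125)·log₂(48/125) + (35/125)·log₂(35/125) + (10/125)·log₂(10/125) + (32/125)·log₂(32/125))
  = 1.8392 bits

1.8392 bits


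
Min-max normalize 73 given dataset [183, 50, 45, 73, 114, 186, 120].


min=45, max=186
(73-45)/(186-45) = 28/141 = 0.1986

0.1986


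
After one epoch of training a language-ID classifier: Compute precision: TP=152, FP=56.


Precision = TP/(TP+FP)
= 152/(152+56)
= 152/208 = 73.08%

73.08%


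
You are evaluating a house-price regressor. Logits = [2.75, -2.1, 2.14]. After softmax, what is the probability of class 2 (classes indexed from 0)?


Exponentials: e^2.75=15.6426, e^-2.1=0.1225, e^2.14=8.4994
Sum = 24.2645
Softmax = [0.6447, 0.005, 0.3503]
p[2] = 8.4994/24.2645 = 0.3503

0.3503


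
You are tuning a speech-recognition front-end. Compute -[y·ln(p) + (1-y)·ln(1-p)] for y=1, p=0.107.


BCE = -[y·ln(p) + (1-y)·ln(1-p)]
= -1·ln(0.107) - 0
= -ln(0.107) = 2.2349

2.2349


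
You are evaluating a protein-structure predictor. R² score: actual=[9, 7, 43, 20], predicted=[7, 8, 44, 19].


ȳ = 19.75
SS_res = Σ(y-ŷ)² = 7
SS_tot = Σ(y-ȳ)² = 818.75
R² = 1 - SS_res/SS_tot = 1 - 0.0085 = 0.9915

0.9915


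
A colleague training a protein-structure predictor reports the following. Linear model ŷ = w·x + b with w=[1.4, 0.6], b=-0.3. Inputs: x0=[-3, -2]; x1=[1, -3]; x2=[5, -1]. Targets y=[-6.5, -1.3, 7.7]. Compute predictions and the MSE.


ŷ0 = (1.4)·(-3) + (0.6)·(-2) - 0.3 = -5.7
ŷ1 = (1.4)·(1) + (0.6)·(-3) - 0.3 = -0.7
ŷ2 = (1.4)·(5) + (0.6)·(-1) - 0.3 = 6.1
errors² = [0.64, 0.36, 2.56]
MSE = 3.5600/3 = 1.1867

1.1867


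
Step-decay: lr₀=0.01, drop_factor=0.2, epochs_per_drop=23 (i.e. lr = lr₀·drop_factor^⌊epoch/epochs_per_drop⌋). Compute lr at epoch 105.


n_drops = ⌊105/23⌋ = 4
lr = 0.01·0.2^4 = 0.01·0.0016 = 0.000016

0.000016


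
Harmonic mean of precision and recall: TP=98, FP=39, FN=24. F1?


Precision = 98/137 = 0.7153
Recall = 98/122 = 0.8033
F1 = 2·P·R/(P+R) = 2·TP/(2·TP+FP+FN) = 196/(196+39+24) = 196/259 = 0.7568

0.7568


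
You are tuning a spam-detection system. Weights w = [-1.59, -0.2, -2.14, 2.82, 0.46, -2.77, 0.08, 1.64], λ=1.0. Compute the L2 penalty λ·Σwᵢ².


‖w‖₂² = (-1.59)² + (-0.2)² + (-2.14)² + (2.82)² + (0.46)² + (-2.77)² + (0.08)² + (1.64)²
     = 2.5281 + 0.04 + 4.5796 + 7.9524 + 0.2116 + 7.6729 + 0.0064 + 2.6896
     = 25.6806
λ·‖w‖₂² = 1.0·25.6806 = 25.6806

25.6806


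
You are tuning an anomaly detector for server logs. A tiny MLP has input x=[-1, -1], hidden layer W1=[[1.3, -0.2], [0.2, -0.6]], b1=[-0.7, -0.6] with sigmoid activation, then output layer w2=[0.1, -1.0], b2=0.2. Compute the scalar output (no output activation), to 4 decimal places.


z1[0] = (1.3)·(-1) + (-0.2)·(-1) - 0.7 = -1.8
z1[1] = (0.2)·(-1) + (-0.6)·(-1) - 0.6 = -0.2
h = sigmoid(z1) = [0.1419, 0.4502]
output = (0.1)·(0.1419) + (-1.0)·(0.4502) + 0.2 = -0.236

-0.236


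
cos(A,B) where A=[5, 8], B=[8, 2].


A·B = 5·8 + 8·2 = 56
‖A‖ = √89 = 9.434, ‖B‖ = √68 = 8.2462
cos = 56/(√89·√68) = 56/√6052 = 0.7198

0.7198


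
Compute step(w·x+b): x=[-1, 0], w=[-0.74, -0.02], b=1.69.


z = (-1)·(-0.74) + (0)·(-0.02) + 1.69
  = 2.43
step(z) = 1 (z≥0)

1


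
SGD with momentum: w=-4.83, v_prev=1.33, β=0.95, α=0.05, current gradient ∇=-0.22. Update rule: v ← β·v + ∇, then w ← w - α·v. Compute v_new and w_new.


v_new = 0.95·1.33 - 0.22 = 1.2635 - 0.22 = 1.0435
w_new = -4.83 - 0.05·1.0435 = -4.83 - 0.052175 = -4.882175

v_new=1.0435, w_new=-4.882175


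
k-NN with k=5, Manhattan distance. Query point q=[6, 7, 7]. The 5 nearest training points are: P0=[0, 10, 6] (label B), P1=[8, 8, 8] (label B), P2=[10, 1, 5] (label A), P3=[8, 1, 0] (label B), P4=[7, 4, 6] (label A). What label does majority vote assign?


d(q,P0) = 10  (label B)
d(q,P1) = 4  (label B)
d(q,P2) = 12  (label A)
d(q,P3) = 15  (label B)
d(q,P4) = 5  (label A)
Votes: A=2, B=3
Majority → B

B


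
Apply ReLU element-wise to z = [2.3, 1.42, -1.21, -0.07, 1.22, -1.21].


ReLU(2.3) = max(0, 2.3) = 2.3
ReLU(1.42) = max(0, 1.42) = 1.42
ReLU(-1.21) = max(0, -1.21) = 0.0
ReLU(-0.07) = max(0, -0.07) = 0.0
ReLU(1.22) = max(0, 1.22) = 1.22
ReLU(-1.21) = max(0, -1.21) = 0.0
result = [2.3, 1.42, 0.0, 0.0, 1.22, 0.0]

[2.3, 1.42, 0.0, 0.0, 1.22, 0.0]


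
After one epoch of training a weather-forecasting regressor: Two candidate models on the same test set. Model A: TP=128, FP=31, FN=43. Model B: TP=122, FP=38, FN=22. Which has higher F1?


Model A: P=128/159=0.805, R=128/171=0.7485, F1=2PR/(P+R)=2TP/(2TP+FP+FN)=256/330=0.7758
Model B: P=122/160=0.7625, R=122/144=0.8472, F1=2PR/(P+R)=2TP/(2TP+FP+FN)=244/304=0.8026
0.7758 < 0.8026 → Model B

Model B


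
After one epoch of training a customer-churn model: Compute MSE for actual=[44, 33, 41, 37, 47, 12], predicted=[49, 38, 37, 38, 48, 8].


Squared errors: (44-49)²=25, (33-38)²=25, (41-37)²=16, (37-38)²=1, (47-48)²=1, (12-8)²=16
Sum = 84
MSE = 84/6 = 14

14


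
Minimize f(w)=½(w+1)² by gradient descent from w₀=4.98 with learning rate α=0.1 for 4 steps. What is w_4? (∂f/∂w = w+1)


step 1: grad = 4.98+1 = 5.98; w = 4.98 - 0.1·(5.98) = 4.382
step 2: grad = 4.382+1 = 5.382; w = 4.382 - 0.1·(5.382) = 3.8438
step 3: grad = 3.8438+1 = 4.8438; w = 3.8438 - 0.1·(4.8438) = 3.35942
step 4: grad = 3.35942+1 = 4.35942; w = 3.35942 - 0.1·(4.35942) = 2.923478

2.923478


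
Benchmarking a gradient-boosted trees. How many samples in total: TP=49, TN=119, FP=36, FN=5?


Total = TP + TN + FP + FN
= 49 + 119 + 36 + 5
= 209
(Predicted positive: 85, predicted negative: 124)

209


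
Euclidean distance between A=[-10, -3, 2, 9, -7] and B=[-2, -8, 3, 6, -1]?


d = √((-10+ 2)² + (-3+ 8)² + (2-3)² + (9-6)² + (-7+ 1)²)
  = √(64 + 25 + 1 + 9 + 36)
  = √135 = 11.619

11.619


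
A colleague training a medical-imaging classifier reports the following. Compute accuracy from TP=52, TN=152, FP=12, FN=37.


Accuracy = (TP+TN)/(TP+TN+FP+FN)
= (52+152)/(253)
= 204/253 = 80.63%

80.63%


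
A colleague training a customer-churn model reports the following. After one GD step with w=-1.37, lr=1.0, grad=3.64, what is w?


w_new = w - α·∇
= -1.37 - 1.0·3.64
= -1.37 - 3.64
= -5.01

-5.01


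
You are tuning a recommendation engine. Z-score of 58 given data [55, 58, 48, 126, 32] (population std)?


μ = 63.8, σ = 32.3753
z = (58 - 63.8)/32.3753 = -0.1791

-0.1791


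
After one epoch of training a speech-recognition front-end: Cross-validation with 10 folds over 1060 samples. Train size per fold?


Fold size = 1060/10 = 106
Training per fold = 1060 - 106 = 954

954


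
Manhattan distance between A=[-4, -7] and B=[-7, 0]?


d = |-4+ 7| + |-7-0|
  = 3 + 7
  = 10

10


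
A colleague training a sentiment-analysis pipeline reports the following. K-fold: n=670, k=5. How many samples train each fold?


Fold size = 670/5 = 134
Training per fold = 670 - 134 = 536

536


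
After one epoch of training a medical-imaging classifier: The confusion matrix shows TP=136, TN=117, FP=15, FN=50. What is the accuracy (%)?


Accuracy = (TP+TN)/(TP+TN+FP+FN)
= (136+117)/(318)
= 253/318 = 79.56%

79.56%


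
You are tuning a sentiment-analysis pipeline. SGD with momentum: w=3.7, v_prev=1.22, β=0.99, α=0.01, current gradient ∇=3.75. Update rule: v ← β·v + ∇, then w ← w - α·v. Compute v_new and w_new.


v_new = 0.99·1.22 + 3.75 = 1.2078 + 3.75 = 4.9578
w_new = 3.7 - 0.01·4.9578 = 3.7 - 0.049578 = 3.650422

v_new=4.9578, w_new=3.650422


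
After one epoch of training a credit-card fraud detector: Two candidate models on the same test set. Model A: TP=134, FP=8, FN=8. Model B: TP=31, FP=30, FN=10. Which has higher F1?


Model A: P=134/142=0.9437, R=134/142=0.9437, F1=2PR/(P+R)=2TP/(2TP+FP+FN)=268/284=0.9437
Model B: P=31/61=0.5082, R=31/41=0.7561, F1=2PR/(P+R)=2TP/(2TP+FP+FN)=62/102=0.6078
0.9437 > 0.6078 → Model A

Model A


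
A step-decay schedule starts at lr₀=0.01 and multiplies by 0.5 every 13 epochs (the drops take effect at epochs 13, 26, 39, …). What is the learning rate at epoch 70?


n_drops = ⌊70/13⌋ = 5
lr = 0.01·0.5^5 = 0.01·0.03125 = 0.0003125

0.0003125


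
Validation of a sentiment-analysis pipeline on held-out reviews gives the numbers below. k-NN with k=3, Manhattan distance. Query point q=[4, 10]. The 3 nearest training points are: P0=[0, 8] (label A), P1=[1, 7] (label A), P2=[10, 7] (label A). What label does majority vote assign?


d(q,P0) = 6  (label A)
d(q,P1) = 6  (label A)
d(q,P2) = 9  (label A)
Votes: A=3, B=0
Majority → A

A


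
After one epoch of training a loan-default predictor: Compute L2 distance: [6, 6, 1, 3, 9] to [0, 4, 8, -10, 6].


d = √((6-0)² + (6-4)² + (1-8)² + (3+ 10)² + (9-6)²)
  = √(36 + 4 + 49 + 169 + 9)
  = √267 = 16.3401

16.3401


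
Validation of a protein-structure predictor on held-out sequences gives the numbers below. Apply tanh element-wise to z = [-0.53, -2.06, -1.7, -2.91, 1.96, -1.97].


tanh(-0.53) = -0.4854
tanh(-2.06) = -0.968
tanh(-1.7) = -0.9354
tanh(-2.91) = -0.9941
tanh(1.96) = 0.9611
tanh(-1.97) = -0.9618
result = [-0.4854, -0.968, -0.9354, -0.9941, 0.9611, -0.9618]

[-0.4854, -0.968, -0.9354, -0.9941, 0.9611, -0.9618]


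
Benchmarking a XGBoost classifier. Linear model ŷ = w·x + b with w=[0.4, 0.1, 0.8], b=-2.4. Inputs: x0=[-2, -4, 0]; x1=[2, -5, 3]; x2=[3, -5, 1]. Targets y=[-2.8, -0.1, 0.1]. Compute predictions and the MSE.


ŷ0 = (0.4)·(-2) + (0.1)·(-4) + (0.8)·(0) - 2.4 = -3.6
ŷ1 = (0.4)·(2) + (0.1)·(-5) + (0.8)·(3) - 2.4 = 0.3
ŷ2 = (0.4)·(3) + (0.1)·(-5) + (0.8)·(1) - 2.4 = -0.9
errors² = [0.64, 0.16, 1.0]
MSE = 1.8000/3 = 0.6

0.6


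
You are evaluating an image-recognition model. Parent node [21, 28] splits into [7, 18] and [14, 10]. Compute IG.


Parent = [21, 28], H_parent = 0.9852
H_left = 0.8555 (n=25), H_right = 0.9799 (n=24)
H_children = (25/49)·0.8555 + (24/49)·0.9799 = 0.9164
IG = 0.9852 - 0.9164 = 0.0688

0.0688


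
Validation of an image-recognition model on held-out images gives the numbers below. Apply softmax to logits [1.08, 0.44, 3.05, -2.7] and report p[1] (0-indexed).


Exponentials: e^1.08=2.9447, e^0.44=1.5527, e^3.05=21.1153, e^-2.7=0.0672
Sum = 25.6799
Softmax = [0.1147, 0.0605, 0.8223, 0.0026]
p[1] = 1.5527/25.6799 = 0.0605

0.0605


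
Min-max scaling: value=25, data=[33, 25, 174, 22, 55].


min=22, max=174
(25-22)/(174-22) = 3/152 = 0.0197

0.0197


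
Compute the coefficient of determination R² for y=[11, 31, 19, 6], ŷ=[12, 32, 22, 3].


ȳ = 16.75
SS_res = Σ(y-ŷ)² = 20
SS_tot = Σ(y-ȳ)² = 356.75
R² = 1 - SS_res/SS_tot = 1 - 0.0561 = 0.9439

0.9439


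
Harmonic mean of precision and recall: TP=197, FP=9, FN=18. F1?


Precision = 197/206 = 0.9563
Recall = 197/215 = 0.9163
F1 = 2·P·R/(P+R) = 2·TP/(2·TP+FP+FN) = 394/(394+9+18) = 394/421 = 0.9359

0.9359


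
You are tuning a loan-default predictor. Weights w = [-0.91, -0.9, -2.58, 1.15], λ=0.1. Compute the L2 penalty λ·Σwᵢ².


‖w‖₂² = (-0.91)² + (-0.9)² + (-2.58)² + (1.15)²
     = 0.8281 + 0.81 + 6.6564 + 1.3225
     = 9.617
λ·‖w‖₂² = 0.1·9.617 = 0.9617

0.9617


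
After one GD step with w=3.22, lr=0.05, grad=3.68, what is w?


w_new = w - α·∇
= 3.22 - 0.05·3.68
= 3.22 - 0.184
= 3.036

3.036


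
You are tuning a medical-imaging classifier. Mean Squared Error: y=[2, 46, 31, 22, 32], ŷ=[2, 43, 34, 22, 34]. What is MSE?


Squared errors: (2-2)²=0, (46-43)²=9, (31-34)²=9, (22-22)²=0, (32-34)²=4
Sum = 22
MSE = 22/5 = 22/5

22/5


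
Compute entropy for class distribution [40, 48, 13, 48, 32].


Probabilities: [40/181, 48/181, 13/181, 48/181, 32/181] ≈ [0.221, 0.2652, 0.0718, 0.2652, 0.1768]
H = -((40/181)·log₂(40/181) + (48/181)·log₂(48/181) + (13/181)·log₂(13/181) + (48/181)·log₂(48/181) + (32/181)·log₂(32/181))
  = 2.2118 bits

2.2118 bits


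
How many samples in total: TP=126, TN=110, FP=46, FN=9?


Total = TP + TN + FP + FN
= 126 + 110 + 46 + 9
= 291
(Predicted positive: 172, predicted negative: 119)

291


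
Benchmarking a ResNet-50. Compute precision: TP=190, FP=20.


Precision = TP/(TP+FP)
= 190/(190+20)
= 190/210 = 90.48%

90.48%


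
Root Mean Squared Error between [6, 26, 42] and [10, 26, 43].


MSE = 17/3 = 5.6667
RMSE = √(17/3) = 2.3805

2.3805


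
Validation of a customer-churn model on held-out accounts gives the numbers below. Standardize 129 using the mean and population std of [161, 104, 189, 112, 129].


μ = 139, σ = 31.7427
z = (129 - 139)/31.7427 = -0.315

-0.315


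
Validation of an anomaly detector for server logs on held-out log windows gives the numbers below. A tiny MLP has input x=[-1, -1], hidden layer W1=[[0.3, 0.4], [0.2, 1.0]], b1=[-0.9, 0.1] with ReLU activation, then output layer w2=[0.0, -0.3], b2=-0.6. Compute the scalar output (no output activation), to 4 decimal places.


z1[0] = (0.3)·(-1) + (0.4)·(-1) - 0.9 = -1.6
z1[1] = (0.2)·(-1) + (1.0)·(-1) + 0.1 = -1.1
h = ReLU(z1) = [0.0, 0.0]
output = (0.0)·(0.0) + (-0.3)·(0.0) - 0.6 = -0.6

-0.6


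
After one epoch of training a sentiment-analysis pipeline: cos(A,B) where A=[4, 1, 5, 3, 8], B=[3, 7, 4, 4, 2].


A·B = 4·3 + 1·7 + 5·4 + 3·4 + 8·2 = 67
‖A‖ = √115 = 10.7238, ‖B‖ = √94 = 9.6954
cos = 67/(√115·√94) = 67/√10810 = 0.6444

0.6444


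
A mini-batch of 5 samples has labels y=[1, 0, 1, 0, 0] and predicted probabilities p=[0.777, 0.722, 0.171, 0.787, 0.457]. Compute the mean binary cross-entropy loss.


L[0] = -ln(0.777) = 0.2523
L[1] = -ln(1-0.722) = -ln(0.278) = 1.2801
L[2] = -ln(0.171) = 1.7661
L[3] = -ln(1-0.787) = -ln(0.213) = 1.5465
L[4] = -ln(1-0.457) = -ln(0.543) = 0.6106
mean = (0.2523 + 1.2801 + 1.7661 + 1.5465 + 0.6106)/5 = 1.0911

1.0911


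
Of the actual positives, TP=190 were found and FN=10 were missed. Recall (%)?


Recall = TP/(TP+FN)
= 190/(190+10)
= 190/200 = 95.0%

95.0%


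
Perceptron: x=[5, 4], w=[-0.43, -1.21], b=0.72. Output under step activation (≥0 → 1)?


z = (5)·(-0.43) + (4)·(-1.21) + 0.72
  = -6.27
step(z) = 0 (z<0)

0


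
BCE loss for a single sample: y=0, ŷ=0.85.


BCE = -[y·ln(p) + (1-y)·ln(1-p)]
= -0 - 1·ln(1-0.85)
= -ln(0.15) = 1.8971

1.8971


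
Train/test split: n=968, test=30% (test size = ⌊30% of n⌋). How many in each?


Test = ⌊968·30/100⌋ = 290
Train = 968 - 290 = 678

Train: 678, Test: 290


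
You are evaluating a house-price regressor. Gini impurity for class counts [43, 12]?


Probabilities: [43/55, 12/55] ≈ [0.7818, 0.2182]
Σpᵢ² = (1849 + 144)/55² = 1993/3025
Gini = 1 - Σpᵢ² = 1 - 1993/3025 = 0.3412

0.3412


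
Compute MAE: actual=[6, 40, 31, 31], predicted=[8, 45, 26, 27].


Absolute errors: |6-8|=2, |40-45|=5, |31-26|=5, |31-27|=4
Sum = 16
MAE = 16/4 = 4

4


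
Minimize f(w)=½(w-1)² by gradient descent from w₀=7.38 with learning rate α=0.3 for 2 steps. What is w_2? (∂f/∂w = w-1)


step 1: grad = 7.38-1 = 6.38; w = 7.38 - 0.3·(6.38) = 5.466
step 2: grad = 5.466-1 = 4.466; w = 5.466 - 0.3·(4.466) = 4.1262

4.1262


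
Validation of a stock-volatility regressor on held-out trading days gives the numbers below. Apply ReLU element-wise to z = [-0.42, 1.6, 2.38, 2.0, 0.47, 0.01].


ReLU(-0.42) = max(0, -0.42) = 0.0
ReLU(1.6) = max(0, 1.6) = 1.6
ReLU(2.38) = max(0, 2.38) = 2.38
ReLU(2.0) = max(0, 2.0) = 2.0
ReLU(0.47) = max(0, 0.47) = 0.47
ReLU(0.01) = max(0, 0.01) = 0.01
result = [0.0, 1.6, 2.38, 2.0, 0.47, 0.01]

[0.0, 1.6, 2.38, 2.0, 0.47, 0.01]


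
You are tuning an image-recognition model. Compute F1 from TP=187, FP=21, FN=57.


Precision = 187/208 = 0.899
Recall = 187/244 = 0.7664
F1 = 2·P·R/(P+R) = 2·TP/(2·TP+FP+FN) = 374/(374+21+57) = 374/452 = 0.8274

0.8274


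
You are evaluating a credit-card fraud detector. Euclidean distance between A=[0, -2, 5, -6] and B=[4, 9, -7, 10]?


d = √((0-4)² + (-2-9)² + (5+ 7)² + (-6-10)²)
  = √(16 + 121 + 144 + 256)
  = √537 = 23.1733

23.1733


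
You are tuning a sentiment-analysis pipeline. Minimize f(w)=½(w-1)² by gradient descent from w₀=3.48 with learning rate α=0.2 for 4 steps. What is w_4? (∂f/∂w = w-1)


step 1: grad = 3.48-1 = 2.48; w = 3.48 - 0.2·(2.48) = 2.984
step 2: grad = 2.984-1 = 1.984; w = 2.984 - 0.2·(1.984) = 2.5872
step 3: grad = 2.5872-1 = 1.5872; w = 2.5872 - 0.2·(1.5872) = 2.26976
step 4: grad = 2.26976-1 = 1.26976; w = 2.26976 - 0.2·(1.26976) = 2.015808

2.015808


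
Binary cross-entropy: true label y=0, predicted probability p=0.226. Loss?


BCE = -[y·ln(p) + (1-y)·ln(1-p)]
= -0 - 1·ln(1-0.226)
= -ln(0.774) = 0.2562

0.2562


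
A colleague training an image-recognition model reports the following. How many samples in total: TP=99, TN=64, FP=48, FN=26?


Total = TP + TN + FP + FN
= 99 + 64 + 48 + 26
= 237
(Predicted positive: 147, predicted negative: 90)

237


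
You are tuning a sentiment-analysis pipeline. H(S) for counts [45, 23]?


Probabilities: [45/68, 23/68] ≈ [0.6618, 0.3382]
H = -((45/68)·log₂(45/68) + (23/68)·log₂(23/68))
  = 0.9231 bits

0.9231 bits


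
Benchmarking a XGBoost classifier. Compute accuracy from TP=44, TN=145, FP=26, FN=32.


Accuracy = (TP+TN)/(TP+TN+FP+FN)
= (44+145)/(247)
= 189/247 = 76.52%

76.52%


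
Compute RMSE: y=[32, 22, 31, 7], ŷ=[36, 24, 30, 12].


MSE = 46/4 = 11.5
RMSE = √(46/4) = 3.3912

3.3912


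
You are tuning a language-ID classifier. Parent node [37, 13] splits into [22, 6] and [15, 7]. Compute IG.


Parent = [37, 13], H_parent = 0.8267
H_left = 0.7496 (n=28), H_right = 0.9024 (n=22)
H_children = (28/50)·0.7496 + (22/50)·0.9024 = 0.8168
IG = 0.8267 - 0.8168 = 0.0099

0.0099


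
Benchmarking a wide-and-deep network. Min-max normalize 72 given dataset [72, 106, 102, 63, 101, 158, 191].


min=63, max=191
(72-63)/(191-63) = 9/128 = 0.0703

0.0703


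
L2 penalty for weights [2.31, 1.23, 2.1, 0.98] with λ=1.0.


‖w‖₂² = (2.31)² + (1.23)² + (2.1)² + (0.98)²
     = 5.3361 + 1.5129 + 4.41 + 0.9604
     = 12.2194
λ·‖w‖₂² = 1.0·12.2194 = 12.2194

12.2194


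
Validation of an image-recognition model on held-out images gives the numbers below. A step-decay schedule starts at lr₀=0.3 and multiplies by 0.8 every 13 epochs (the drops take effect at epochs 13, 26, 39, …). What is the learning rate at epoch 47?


n_drops = ⌊47/13⌋ = 3
lr = 0.3·0.8^3 = 0.3·0.512 = 0.1536

0.1536


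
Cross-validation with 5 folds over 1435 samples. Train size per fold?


Fold size = 1435/5 = 287
Training per fold = 1435 - 287 = 1148

1148


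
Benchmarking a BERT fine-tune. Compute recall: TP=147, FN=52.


Recall = TP/(TP+FN)
= 147/(147+52)
= 147/199 = 73.87%

73.87%


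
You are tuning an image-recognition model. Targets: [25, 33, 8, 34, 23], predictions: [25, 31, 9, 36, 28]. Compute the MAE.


Absolute errors: |25-25|=0, |33-31|=2, |8-9|=1, |34-36|=2, |23-28|=5
Sum = 10
MAE = 10/5 = 2

2


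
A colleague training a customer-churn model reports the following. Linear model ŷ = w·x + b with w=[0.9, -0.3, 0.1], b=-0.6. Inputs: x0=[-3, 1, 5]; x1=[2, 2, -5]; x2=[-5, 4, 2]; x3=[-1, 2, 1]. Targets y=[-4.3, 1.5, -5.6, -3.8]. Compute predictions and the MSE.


ŷ0 = (0.9)·(-3) + (-0.3)·(1) + (0.1)·(5) - 0.6 = -3.1
ŷ1 = (0.9)·(2) + (-0.3)·(2) + (0.1)·(-5) - 0.6 = 0.1
ŷ2 = (0.9)·(-5) + (-0.3)·(4) + (0.1)·(2) - 0.6 = -6.1
ŷ3 = (0.9)·(-1) + (-0.3)·(2) + (0.1)·(1) - 0.6 = -2.0
errors² = [1.44, 1.96, 0.25, 3.24]
MSE = 6.8900/4 = 1.7225

1.7225


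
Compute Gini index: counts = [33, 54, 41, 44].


Probabilities: [33/172, 54/172, 41/172, 44/172] ≈ [0.1919, 0.314, 0.2384, 0.2558]
Σpᵢ² = (1089 + 2916 + 1681 + 1936)/172² = 7622/29584
Gini = 1 - Σpᵢ² = 1 - 7622/29584 = 0.7424

0.7424


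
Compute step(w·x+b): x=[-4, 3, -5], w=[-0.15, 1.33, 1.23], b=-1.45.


z = (-4)·(-0.15) + (3)·(1.33) + (-5)·(1.23) - 1.45
  = -3.01
step(z) = 0 (z<0)

0


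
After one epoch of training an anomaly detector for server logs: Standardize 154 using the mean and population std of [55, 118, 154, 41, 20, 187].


μ = 95.8333, σ = 61.3879
z = (154 - 95.8333)/61.3879 = 0.9475

0.9475


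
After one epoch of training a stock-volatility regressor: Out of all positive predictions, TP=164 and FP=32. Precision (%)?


Precision = TP/(TP+FP)
= 164/(164+32)
= 164/196 = 83.67%

83.67%


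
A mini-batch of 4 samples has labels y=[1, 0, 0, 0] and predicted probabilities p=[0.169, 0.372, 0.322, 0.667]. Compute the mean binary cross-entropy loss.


L[0] = -ln(0.169) = 1.7779
L[1] = -ln(1-0.372) = -ln(0.628) = 0.4652
L[2] = -ln(1-0.322) = -ln(0.678) = 0.3886
L[3] = -ln(1-0.667) = -ln(0.333) = 1.0996
mean = (1.7779 + 0.4652 + 0.3886 + 1.0996)/4 = 0.9328

0.9328


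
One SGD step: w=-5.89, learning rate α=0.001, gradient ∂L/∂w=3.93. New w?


w_new = w - α·∇
= -5.89 - 0.001·3.93
= -5.89 - 0.00393
= -5.89393

-5.89393


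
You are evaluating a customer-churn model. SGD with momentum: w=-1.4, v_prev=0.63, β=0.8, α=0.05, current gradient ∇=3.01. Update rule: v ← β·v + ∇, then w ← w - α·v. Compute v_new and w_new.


v_new = 0.8·0.63 + 3.01 = 0.504 + 3.01 = 3.514
w_new = -1.4 - 0.05·3.514 = -1.4 - 0.1757 = -1.5757

v_new=3.514, w_new=-1.5757


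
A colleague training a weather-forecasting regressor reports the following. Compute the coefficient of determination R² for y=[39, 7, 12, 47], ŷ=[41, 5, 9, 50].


ȳ = 26.25
SS_res = Σ(y-ŷ)² = 26
SS_tot = Σ(y-ȳ)² = 1166.75
R² = 1 - SS_res/SS_tot = 1 - 0.0223 = 0.9777

0.9777


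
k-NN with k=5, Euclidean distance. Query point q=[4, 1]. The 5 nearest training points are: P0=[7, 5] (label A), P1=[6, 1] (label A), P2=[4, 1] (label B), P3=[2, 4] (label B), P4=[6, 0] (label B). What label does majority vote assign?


d(q,P0) = 5.0  (label A)
d(q,P1) = 2.0  (label A)
d(q,P2) = 0.0  (label B)
d(q,P3) = 3.6056  (label B)
d(q,P4) = 2.2361  (label B)
Votes: A=2, B=3
Majority → B

B


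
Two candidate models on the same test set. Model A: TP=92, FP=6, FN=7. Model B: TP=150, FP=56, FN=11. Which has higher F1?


Model A: P=92/98=0.9388, R=92/99=0.9293, F1=2PR/(P+R)=2TP/(2TP+FP+FN)=184/197=0.934
Model B: P=150/206=0.7282, R=150/161=0.9317, F1=2PR/(P+R)=2TP/(2TP+FP+FN)=300/367=0.8174
0.934 > 0.8174 → Model A

Model A


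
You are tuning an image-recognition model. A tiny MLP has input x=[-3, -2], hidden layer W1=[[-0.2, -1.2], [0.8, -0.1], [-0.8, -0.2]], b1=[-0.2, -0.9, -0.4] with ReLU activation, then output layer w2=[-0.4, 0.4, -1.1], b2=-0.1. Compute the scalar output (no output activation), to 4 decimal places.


z1[0] = (-0.2)·(-3) + (-1.2)·(-2) - 0.2 = 2.8
z1[1] = (0.8)·(-3) + (-0.1)·(-2) - 0.9 = -3.1
z1[2] = (-0.8)·(-3) + (-0.2)·(-2) - 0.4 = 2.4
h = ReLU(z1) = [2.8, 0.0, 2.4]
output = (-0.4)·(2.8) + (0.4)·(0.0) + (-1.1)·(2.4) - 0.1 = -3.86

-3.86
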